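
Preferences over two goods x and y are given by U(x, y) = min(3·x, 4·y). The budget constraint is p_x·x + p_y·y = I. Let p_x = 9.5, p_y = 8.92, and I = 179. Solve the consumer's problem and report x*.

With perfect complements, no substitution: consume in ratio x:y = 4:3.
Budget: p_x·x + p_y·(3/4)·x = I, so (4·p_x + 3·p_y)·x = 4·I.
Demand: x*(p_x,p_y,I) = 4·I/(4·p_x + 3·p_y), y* = 3·I/(4·p_x + 3·p_y).
Here 4·9.5 + 3·8.92 = 64.76, giving x* = 11.0562.

x* = 11.0562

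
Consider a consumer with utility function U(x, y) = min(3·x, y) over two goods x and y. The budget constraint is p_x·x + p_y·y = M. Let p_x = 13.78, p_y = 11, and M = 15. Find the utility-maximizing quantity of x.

x* = 0.3206

Leontief preferences: the optimum is at the kink where x/1 = y/3, i.e. y = 3·x.
Budget: p_x·x + p_y·3·x = M, so (p_x + 3·p_y)·x = M.
Demand: x*(p_x,p_y,M) = M/(p_x + 3·p_y), y* = 3·M/(p_x + 3·p_y).
Here 13.78 + 3·11 = 46.78, giving x* = 0.3206.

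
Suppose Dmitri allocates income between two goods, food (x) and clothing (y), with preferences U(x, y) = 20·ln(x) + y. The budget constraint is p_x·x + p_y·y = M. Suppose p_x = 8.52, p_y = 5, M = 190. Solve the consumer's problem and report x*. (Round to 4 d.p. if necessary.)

MU_x = 20/x, MU_y = 1. Tangency: 20/x = p_x/p_y.
So x*(p_x,p_y) = 20·p_y/p_x, independent of income; and y* = (M − 20·p_y)/p_y.
At the given prices: x* = 20·5/8.52 = 11.7371.

x* = 11.7371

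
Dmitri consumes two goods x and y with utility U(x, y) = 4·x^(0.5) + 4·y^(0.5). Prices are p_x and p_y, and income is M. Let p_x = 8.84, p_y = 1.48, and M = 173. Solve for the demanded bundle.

MU_x ∝ 4·x^(-0.5), MU_y ∝ 4·y^(-0.5), so MRS = (y/x)^(0.5) = p_x/p_y.
Solve for the ratio: y/x = [p_x/p_y]^(2).
Substitute y = (y/x)·x into the budget: x* = M/(p_x + p_y·(y/x)).
Numerically y/x = 35.676406, so x* = 173/(8.84 + 1.48·35.676406) = 2.8066 and y* = 35.676406·2.8066 = 100.1283.

x* = 2.8066, y* = 100.1283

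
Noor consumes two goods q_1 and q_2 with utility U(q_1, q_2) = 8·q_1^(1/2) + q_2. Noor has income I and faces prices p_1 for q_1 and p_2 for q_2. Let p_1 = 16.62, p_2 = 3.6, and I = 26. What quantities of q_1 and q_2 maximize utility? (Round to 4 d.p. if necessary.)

q_1* = 0.7507, q_2* = 3.7565

Set MRS = p_1/p_2: 4·q_1^(−1/2) = p_1/p_2.
Solve: √q_1 = 4·p_2/p_1, so q_1*(p_1,p_2) = (4·p_2/p_1)², and q_2* = (I − p_1·q_1*)/p_2.
Plugging in: q_1* = (4·3.6/16.62)² = 0.7507, q_2* = 3.7565.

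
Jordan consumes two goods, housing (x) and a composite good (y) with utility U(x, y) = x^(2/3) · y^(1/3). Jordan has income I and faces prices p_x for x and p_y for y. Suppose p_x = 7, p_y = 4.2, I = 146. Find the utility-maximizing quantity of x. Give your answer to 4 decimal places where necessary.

Tangency: MRS = 2·y/x = p_x/p_y.
So 2/3·p_y·y = 1/3·p_x·x; combined with the budget, a share 2/3 of income goes to x.
Demand: x*(p_x,p_y,I) = 2/3·I/p_x and y* = 1/3·I/p_y.
At p_x=7, p_y=4.2, I=146: x* = 2/3·146/7 = 13.9048.

x* = 13.9048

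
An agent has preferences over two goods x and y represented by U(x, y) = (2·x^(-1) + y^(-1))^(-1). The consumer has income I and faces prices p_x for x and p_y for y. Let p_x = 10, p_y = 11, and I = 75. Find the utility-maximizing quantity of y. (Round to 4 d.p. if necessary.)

From the CES first-order condition, 2·(y/x)^(2) = p_x/p_y.
Hence y/x = ((1/2)·p_x/p_y)^(1/(2)), i.e. raised to the 0.5 power.
With the ratio pinned down, the budget gives x* = I/(p_x + p_y·(y/x)) and y* = (y/x)·x*.
Numerically y/x = 0.6742, so x* = 75/(10 + 11·0.6742) = 4.3063 and y* = 0.6742·4.3063 = 2.9033.

y* = 2.9033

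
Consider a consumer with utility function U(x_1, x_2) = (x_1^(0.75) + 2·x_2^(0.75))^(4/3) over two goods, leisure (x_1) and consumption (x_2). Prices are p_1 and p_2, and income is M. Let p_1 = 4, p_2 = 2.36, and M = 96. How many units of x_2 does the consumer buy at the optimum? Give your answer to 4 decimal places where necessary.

From the CES first-order condition, (1/2)·(x_2/x_1)^(0.25) = p_1/p_2.
Solve for the ratio: x_2/x_1 = [2·p_1/p_2]^(4).
Substitute x_2 = (x_2/x_1)·x_1 into the budget: x_1* = M/(p_1 + p_2·(x_2/x_1)).
Numerically x_2/x_1 = 132.041952, so x_1* = 96/(4 + 2.36·132.041952) = 0.3042 and x_2* = 132.041952·0.3042 = 40.1624.

x_2* = 40.1624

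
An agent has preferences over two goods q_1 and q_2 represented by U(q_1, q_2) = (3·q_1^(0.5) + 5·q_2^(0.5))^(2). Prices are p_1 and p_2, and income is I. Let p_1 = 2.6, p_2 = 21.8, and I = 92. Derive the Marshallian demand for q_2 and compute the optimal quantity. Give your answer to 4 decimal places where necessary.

q_2* = 1.0502

MRS = MU_q_1/MU_q_2 = (3/5)·(q_2/q_1)^(0.5). Set equal to p_1/p_2.
Hence q_2/q_1 = ((5/3)·p_1/p_2)^(1/(0.5)), i.e. raised to the 2 power.
With the ratio pinned down, the budget gives q_1* = I/(p_1 + p_2·(q_2/q_1)) and q_2* = (q_2/q_1)·q_1*.
Numerically q_2/q_1 = 0.039512, so q_1* = 92/(2.6 + 21.8·0.039512) = 26.5791 and q_2* = 0.039512·26.5791 = 1.0502.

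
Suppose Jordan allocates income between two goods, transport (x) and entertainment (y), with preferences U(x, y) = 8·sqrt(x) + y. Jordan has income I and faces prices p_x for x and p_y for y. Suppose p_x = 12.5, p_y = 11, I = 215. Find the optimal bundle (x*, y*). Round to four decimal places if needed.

MU_x = 4/√x, MU_y = 1. Tangency: 4/√x = p_x/p_y.
Thus x* = (4·p_y/p_x)² — independent of I — with the rest of income spent on y.
Plugging in: x* = (4·11/12.5)² = 12.3904, y* = 5.4655.

x* = 12.3904, y* = 5.4655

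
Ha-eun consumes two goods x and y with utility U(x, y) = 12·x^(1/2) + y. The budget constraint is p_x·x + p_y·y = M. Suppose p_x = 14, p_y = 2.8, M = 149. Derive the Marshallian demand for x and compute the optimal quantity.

x* = 1.44

MU_x = 6/√x, MU_y = 1. Tangency: 6/√x = p_x/p_y.
Thus x* = (6·p_y/p_x)² — independent of M — with the rest of income spent on y.
Plugging in: x* = (6·2.8/14)² = 1.44.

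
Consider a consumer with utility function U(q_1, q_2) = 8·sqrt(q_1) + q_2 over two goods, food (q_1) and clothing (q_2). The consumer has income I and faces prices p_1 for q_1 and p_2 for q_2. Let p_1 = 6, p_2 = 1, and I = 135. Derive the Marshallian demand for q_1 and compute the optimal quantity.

q_1* = 0.4444

Utility is quasi-linear in q_2; the FOC for q_1 is 4/√q_1 = p_1/p_2.
Solve: √q_1 = 4·p_2/p_1, so q_1*(p_1,p_2) = (4·p_2/p_1)², and q_2* = (I − p_1·q_1*)/p_2.
Plugging in: q_1* = (4·1/6)² = 0.4444.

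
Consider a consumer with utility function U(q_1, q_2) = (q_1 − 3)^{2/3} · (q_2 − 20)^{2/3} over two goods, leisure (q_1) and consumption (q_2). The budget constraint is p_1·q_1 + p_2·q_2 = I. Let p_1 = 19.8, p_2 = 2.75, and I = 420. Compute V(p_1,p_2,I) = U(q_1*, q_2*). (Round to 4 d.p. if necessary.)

V = 56.8634

MRS = (q_2−20)/(q_1−3). Tangency with p_1/p_2 gives q_2−20 = (p_1/p_2)·(q_1−3).
Substituting into the budget: q_1* = 3 + 0.5·(I − 3·p_1 − 20·p_2)/p_1, and q_2* = 20 + 0.5·(…)/p_2.
Discretionary income = 420 − 3·19.8 − 20·2.75 = 305.6; q_1* = 3 + 0.5·305.6/19.8 = 10.7172; q_2* = 20 + 0.5·305.6/2.75 = 75.5636.
Utility at the optimum: U(10.7172, 75.5636) = 56.8634.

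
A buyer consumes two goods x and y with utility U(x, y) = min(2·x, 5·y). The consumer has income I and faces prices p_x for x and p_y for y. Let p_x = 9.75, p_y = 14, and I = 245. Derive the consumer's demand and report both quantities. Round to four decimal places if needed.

With perfect complements, no substitution: consume in ratio x:y = 5:2.
Budget: p_x·x + p_y·(2/5)·x = I, so (5·p_x + 2·p_y)·x = 5·I.
Demand: x*(p_x,p_y,I) = 5·I/(5·p_x + 2·p_y), y* = 2·I/(5·p_x + 2·p_y).
Here 5·9.75 + 2·14 = 76.75, giving x* = 15.9609 and y* = 6.3844.

x* = 15.9609, y* = 6.3844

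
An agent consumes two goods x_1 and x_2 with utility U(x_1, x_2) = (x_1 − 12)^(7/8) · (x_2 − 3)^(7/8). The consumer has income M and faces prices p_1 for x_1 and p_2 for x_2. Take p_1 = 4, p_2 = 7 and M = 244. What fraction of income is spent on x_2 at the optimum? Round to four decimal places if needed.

This is Cobb-Douglas in (x_1−12, x_2−3): tangency gives 0.875·p_2·(x_2−3) = 0.875·p_1·(x_1−12).
Substituting into the budget: x_1* = 12 + 0.5·(M − 12·p_1 − 3·p_2)/p_1, and x_2* = 3 + 0.5·(…)/p_2.
Discretionary income = 244 − 12·4 − 3·7 = 175; x_1* = 12 + 0.5·175/4 = 33.875; x_2* = 3 + 0.5·175/7 = 15.5.
Expenditure on x_2: 7·15.5 = 108.5; share = 0.4447.

share on x_2 = 0.4447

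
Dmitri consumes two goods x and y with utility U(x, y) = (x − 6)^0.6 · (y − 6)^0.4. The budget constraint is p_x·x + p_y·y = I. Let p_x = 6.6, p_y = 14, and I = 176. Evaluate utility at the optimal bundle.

V = 2.9983

Substituting into the budget: x* = 6 + 0.6·(I − 6·p_x − 6·p_y)/p_x, and y* = 6 + 0.4·(…)/p_y.
Discretionary income = 176 − 6·6.6 − 6·14 = 52.4; x* = 6 + 0.6·52.4/6.6 = 10.7636; y* = 6 + 0.4·52.4/14 = 7.4971.
Utility at the optimum: U(10.7636, 7.4971) = 2.9983.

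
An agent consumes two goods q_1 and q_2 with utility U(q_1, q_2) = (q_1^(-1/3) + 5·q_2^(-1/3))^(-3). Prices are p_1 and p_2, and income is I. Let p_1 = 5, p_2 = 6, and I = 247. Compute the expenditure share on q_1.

From the CES first-order condition, (1/5)·(q_2/q_1)^(4/3) = p_1/p_2.
Solve for the ratio: q_2/q_1 = [5·p_1/p_2]^(0.75).
Substitute q_2 = (q_2/q_1)·q_1 into the budget: q_1* = I/(p_1 + p_2·(q_2/q_1)).
Numerically q_2/q_1 = 2.916363, so q_1* = 247/(5 + 6·2.916363) = 10.9787 and q_2* = 2.916363·10.9787 = 32.0178.
Expenditure on q_1: 5·10.9787 = 54.8933; share = 0.2222.

share on q_1 = 0.2222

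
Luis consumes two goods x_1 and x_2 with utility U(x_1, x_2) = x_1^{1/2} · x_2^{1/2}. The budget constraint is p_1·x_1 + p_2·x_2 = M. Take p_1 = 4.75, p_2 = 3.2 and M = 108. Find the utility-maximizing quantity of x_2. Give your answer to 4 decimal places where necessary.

Demand: x_1*(p_1,p_2,M) = 0.5·M/p_1 and x_2* = 0.5·M/p_2.
At p_1=4.75, p_2=3.2, M=108: x_2* = 0.5·108/3.2 = 16.875.

x_2* = 16.875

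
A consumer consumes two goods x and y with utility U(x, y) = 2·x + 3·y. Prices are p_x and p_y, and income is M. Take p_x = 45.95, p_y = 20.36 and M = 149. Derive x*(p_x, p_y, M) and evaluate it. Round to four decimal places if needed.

x* = 0

Linear utility — the consumer picks whichever good has higher MU/price: 2/45.95 = 0.0435 vs 3/20.36 = 0.1473.
y gives more utility per dollar, so spend all income on y: y* = M/p_y, x* = 0.
Numerically: x* = 0, y* = 7.3183.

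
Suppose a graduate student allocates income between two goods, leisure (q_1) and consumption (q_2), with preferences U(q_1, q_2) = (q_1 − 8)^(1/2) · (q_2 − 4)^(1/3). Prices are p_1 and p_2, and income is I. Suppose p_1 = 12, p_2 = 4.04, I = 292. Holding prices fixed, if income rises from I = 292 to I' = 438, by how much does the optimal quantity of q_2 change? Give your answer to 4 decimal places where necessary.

Δq_2* = 14.4554

MRS = (3/2)·(q_2−4)/(q_1−8). Tangency with p_1/p_2 gives q_2−4 = (2/3)·(p_1/p_2)·(q_1−8).
Substituting into the budget: q_1* = 8 + 0.6·(I − 8·p_1 − 4·p_2)/p_1, and q_2* = 4 + 0.4·(…)/p_2.
Discretionary income = 292 − 8·12 − 4·4.04 = 179.84; q_2* = 4 + 0.4·179.84/4.04 = 21.8059.
At I' = 438: q_2* = 36.2614. Change: 36.2614 − 21.8059 = 14.4554.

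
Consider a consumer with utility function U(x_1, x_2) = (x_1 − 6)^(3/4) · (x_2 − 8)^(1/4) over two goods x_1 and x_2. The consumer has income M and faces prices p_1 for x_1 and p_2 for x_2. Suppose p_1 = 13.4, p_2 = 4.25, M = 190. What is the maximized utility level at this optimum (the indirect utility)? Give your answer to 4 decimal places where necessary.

This is Cobb-Douglas in (x_1−6, x_2−8): tangency gives 0.75·p_2·(x_2−8) = 0.25·p_1·(x_1−6).
After buying the subsistence bundle (6, 8), a share 0.75 of the remaining income goes to x_1: x_1* = 6 + 0.75·(M − 6p_1 − 8p_2)/p_1.
Discretionary income = 190 − 6·13.4 − 8·4.25 = 75.6; x_1* = 6 + 0.75·75.6/13.4 = 10.2313; x_2* = 8 + 0.25·75.6/4.25 = 12.4471.
Utility at the optimum: U(10.2313, 12.4471) = 4.2843.

V = 4.2843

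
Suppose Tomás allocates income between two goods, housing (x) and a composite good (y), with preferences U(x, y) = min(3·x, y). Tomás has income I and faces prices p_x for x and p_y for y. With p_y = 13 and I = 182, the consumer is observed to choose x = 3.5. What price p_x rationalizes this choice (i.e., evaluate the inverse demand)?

p_x = 13

Leontief preferences: the optimum is at the kink where x/1 = y/3, i.e. y = 3·x.
Budget: p_x·x + p_y·3·x = I, so (p_x + 3·p_y)·x = I.
Demand: x*(p_x,p_y,I) = I/(p_x + 3·p_y), y* = 3·I/(p_x + 3·p_y).
Set x* = 3.5 in the demand function and solve for p_x: p_x = 13.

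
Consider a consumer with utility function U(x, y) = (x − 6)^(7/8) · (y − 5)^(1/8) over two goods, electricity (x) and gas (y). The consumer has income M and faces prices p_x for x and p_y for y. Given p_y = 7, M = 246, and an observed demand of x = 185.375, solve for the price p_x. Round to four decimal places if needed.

p_x = 1

MRS = 7·(y−5)/(x−6). Tangency with p_x/p_y gives y−5 = (1/7)·(p_x/p_y)·(x−6).
Substituting into the budget: x* = 6 + 0.875·(M − 6·p_x − 5·p_y)/p_x, and y* = 5 + 0.125·(…)/p_y.
Set x* = 185.375 in the demand function and solve for p_x: p_x = 1.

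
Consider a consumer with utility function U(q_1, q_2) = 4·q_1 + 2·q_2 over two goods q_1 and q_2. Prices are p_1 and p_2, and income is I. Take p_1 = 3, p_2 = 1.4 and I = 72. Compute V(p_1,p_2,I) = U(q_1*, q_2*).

V = 102.8571

Linear utility — the consumer picks whichever good has higher MU/price: 4/3 = 1.3333 vs 2/1.4 = 1.4286.
q_2 gives more utility per dollar, so spend all income on q_2: q_2* = I/p_2, q_1* = 0.
Numerically: q_1* = 0, q_2* = 51.4286.
Utility at the optimum: U(0, 51.4286) = 102.8571.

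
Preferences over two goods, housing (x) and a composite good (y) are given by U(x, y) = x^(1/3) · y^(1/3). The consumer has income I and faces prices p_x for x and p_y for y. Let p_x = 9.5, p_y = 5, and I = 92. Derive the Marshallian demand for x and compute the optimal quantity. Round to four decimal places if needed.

The MRS is y/x. Set MRS = p_x/p_y.
So 1/3·p_y·y = 1/3·p_x·x; combined with the budget, a share 0.5 of income goes to x.
Demand: x*(p_x,p_y,I) = 0.5·I/p_x and y* = 0.5·I/p_y.
At p_x=9.5, p_y=5, I=92: x* = 0.5·92/9.5 = 4.8421.

x* = 4.8421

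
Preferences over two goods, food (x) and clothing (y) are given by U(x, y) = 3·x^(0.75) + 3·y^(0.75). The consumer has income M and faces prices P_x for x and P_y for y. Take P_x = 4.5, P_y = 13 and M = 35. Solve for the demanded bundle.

With the ratio pinned down, the budget gives x* = M/(P_x + P_y·(y/x)) and y* = (y/x)·x*.
Numerically y/x = 0.014357, so x* = 35/(4.5 + 13·0.014357) = 7.468 and y* = 0.014357·7.468 = 0.1072.

x* = 7.468, y* = 0.1072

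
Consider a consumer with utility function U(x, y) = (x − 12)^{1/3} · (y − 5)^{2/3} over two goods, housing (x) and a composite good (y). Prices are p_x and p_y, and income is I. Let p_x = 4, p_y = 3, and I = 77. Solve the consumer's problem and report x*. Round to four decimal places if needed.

x* = 13.1667

MRS = (1/2)·(y−5)/(x−12). Tangency with p_x/p_y gives y−5 = 2·(p_x/p_y)·(x−12).
Substituting into the budget: x* = 12 + 1/3·(I − 12·p_x − 5·p_y)/p_x, and y* = 5 + 2/3·(…)/p_y.
Discretionary income = 77 − 12·4 − 5·3 = 14; x* = 12 + 1/3·14/4 = 13.1667.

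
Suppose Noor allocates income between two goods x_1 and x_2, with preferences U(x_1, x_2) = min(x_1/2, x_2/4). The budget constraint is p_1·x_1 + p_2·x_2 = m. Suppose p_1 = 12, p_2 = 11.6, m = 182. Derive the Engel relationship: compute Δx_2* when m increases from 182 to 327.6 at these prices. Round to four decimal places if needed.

Δx_2* = 8.2727

Leontief preferences: the optimum is at the kink where x_1/2 = x_2/4, i.e. x_2 = 2·x_1.
Budget: p_1·x_1 + p_2·2·x_1 = m, so (2·p_1 + 4·p_2)·x_1 = 2·m.
Demand: x_1*(p_1,p_2,m) = 2·m/(2·p_1 + 4·p_2), x_2* = 4·m/(2·p_1 + 4·p_2).
Here 2·12 + 4·11.6 = 70.4, giving x_2* = 10.3409.
At m' = 327.6: x_2* = 18.6136. Change: 18.6136 − 10.3409 = 8.2727.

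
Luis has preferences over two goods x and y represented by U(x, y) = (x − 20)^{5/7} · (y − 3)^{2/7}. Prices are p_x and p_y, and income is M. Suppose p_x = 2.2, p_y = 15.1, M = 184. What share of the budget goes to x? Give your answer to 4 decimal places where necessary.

Let x' = x−20, y' = y−3. MRS = (5/2)·y'/x' = p_x/p_y.
Substituting into the budget: x* = 20 + 5/7·(M − 20·p_x − 3·p_y)/p_x, and y* = 3 + 2/7·(…)/p_y.
Discretionary income = 184 − 20·2.2 − 3·15.1 = 94.7; x* = 20 + 5/7·94.7/2.2 = 50.7468; y* = 3 + 2/7·94.7/15.1 = 4.7919.
Expenditure on x: 2.2·50.7468 = 111.6429; share = 0.6068.

share on x = 0.6068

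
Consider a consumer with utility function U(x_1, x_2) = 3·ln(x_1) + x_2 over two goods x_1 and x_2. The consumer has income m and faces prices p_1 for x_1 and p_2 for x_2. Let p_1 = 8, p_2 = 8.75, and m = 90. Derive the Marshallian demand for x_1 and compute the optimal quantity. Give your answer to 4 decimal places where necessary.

So x_1*(p_1,p_2) = 3·p_2/p_1, independent of income; and x_2* = (m − 3·p_2)/p_2.
At the given prices: x_1* = 3·8.75/8 = 3.2812.

x_1* = 3.2812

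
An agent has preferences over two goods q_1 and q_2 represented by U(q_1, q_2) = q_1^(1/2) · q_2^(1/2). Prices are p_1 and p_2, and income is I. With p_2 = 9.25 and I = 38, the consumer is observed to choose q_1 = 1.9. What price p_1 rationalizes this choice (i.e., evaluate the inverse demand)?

The MRS is q_2/q_1. Set MRS = p_1/p_2.
So 0.5·p_2·q_2 = 0.5·p_1·q_1; combined with the budget, a share 0.5 of income goes to q_1.
Demand: q_1*(p_1,p_2,I) = 0.5·I/p_1 and q_2* = 0.5·I/p_2.
Set q_1* = 1.9 in the demand function and solve for p_1: p_1 = 10.

p_1 = 10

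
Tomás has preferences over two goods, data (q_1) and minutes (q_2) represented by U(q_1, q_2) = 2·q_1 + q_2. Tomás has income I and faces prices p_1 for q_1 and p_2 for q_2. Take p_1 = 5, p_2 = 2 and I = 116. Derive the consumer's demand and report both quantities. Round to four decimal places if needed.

q_1* = 0, q_2* = 58

q_2 gives more utility per dollar, so spend all income on q_2: q_2* = I/p_2, q_1* = 0.
Numerically: q_1* = 0, q_2* = 58.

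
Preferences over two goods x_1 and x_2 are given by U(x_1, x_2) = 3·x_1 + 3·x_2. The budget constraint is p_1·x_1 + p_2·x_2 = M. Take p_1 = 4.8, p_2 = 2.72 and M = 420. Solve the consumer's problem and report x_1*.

Linear utility — the consumer picks whichever good has higher MU/price: 3/4.8 = 0.625 vs 3/2.72 = 1.1029.
x_2 gives more utility per dollar, so spend all income on x_2: x_2* = M/p_2, x_1* = 0.
Numerically: x_1* = 0, x_2* = 154.4118.

x_1* = 0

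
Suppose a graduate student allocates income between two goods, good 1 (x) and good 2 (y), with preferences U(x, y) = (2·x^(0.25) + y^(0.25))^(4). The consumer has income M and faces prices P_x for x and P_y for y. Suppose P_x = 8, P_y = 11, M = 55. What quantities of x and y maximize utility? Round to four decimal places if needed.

Substitute y = (y/x)·x into the budget: x* = M/(P_x + P_y·(y/x)).
Numerically y/x = 0.259551, so x* = 55/(8 + 11·0.259551) = 5.0668 and y* = 0.259551·5.0668 = 1.3151.

x* = 5.0668, y* = 1.3151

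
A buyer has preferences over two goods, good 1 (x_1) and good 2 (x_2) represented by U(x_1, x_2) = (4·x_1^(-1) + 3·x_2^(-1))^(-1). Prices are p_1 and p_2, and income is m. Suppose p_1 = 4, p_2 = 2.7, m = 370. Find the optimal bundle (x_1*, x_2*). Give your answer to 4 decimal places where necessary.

From the CES first-order condition, (4/3)·(x_2/x_1)^(2) = p_1/p_2.
Hence x_2/x_1 = ((3/4)·p_1/p_2)^(1/(2)), i.e. raised to the 0.5 power.
Substitute x_2 = (x_2/x_1)·x_1 into the budget: x_1* = m/(p_1 + p_2·(x_2/x_1)).
Numerically x_2/x_1 = 1.054093, so x_1* = 370/(4 + 2.7·1.054093) = 54.0458 and x_2* = 1.054093·54.0458 = 56.9692.

x_1* = 54.0458, x_2* = 56.9692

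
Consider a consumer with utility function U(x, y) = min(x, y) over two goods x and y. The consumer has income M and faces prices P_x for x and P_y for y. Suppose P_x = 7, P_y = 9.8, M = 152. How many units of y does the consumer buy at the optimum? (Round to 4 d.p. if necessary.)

y* = 9.0476

Leontief preferences: the optimum is at the kink where x/1 = y/1, i.e. y = x.
Budget: P_x·x + P_y·x = M, so (P_x + P_y)·x = M.
Demand: x*(P_x,P_y,M) = M/(P_x + P_y), y* = M/(P_x + P_y).
Here 7 + 9.8 = 16.8, giving y* = 9.0476.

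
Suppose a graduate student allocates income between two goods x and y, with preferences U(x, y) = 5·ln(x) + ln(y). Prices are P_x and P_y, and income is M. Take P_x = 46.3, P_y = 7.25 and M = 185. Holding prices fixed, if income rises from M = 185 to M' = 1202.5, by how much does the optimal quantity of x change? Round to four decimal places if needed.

Δx* = 18.3135

At P_x=46.3, P_y=7.25, M=185: x* = 5/6·185/46.3 = 3.3297.
At M' = 1202.5: x* = 21.6433. Change: 21.6433 − 3.3297 = 18.3135.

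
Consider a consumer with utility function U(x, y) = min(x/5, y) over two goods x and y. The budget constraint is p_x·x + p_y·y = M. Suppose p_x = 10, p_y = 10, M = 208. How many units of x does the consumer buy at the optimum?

x* = 17.3333

With perfect complements, no substitution: consume in ratio x:y = 5:1.
Budget: p_x·x + p_y·(1/5)·x = M, so (5·p_x + p_y)·x = 5·M.
Demand: x*(p_x,p_y,M) = 5·M/(5·p_x + p_y), y* = M/(5·p_x + p_y).
Here 5·10 + 10 = 60, giving x* = 17.3333.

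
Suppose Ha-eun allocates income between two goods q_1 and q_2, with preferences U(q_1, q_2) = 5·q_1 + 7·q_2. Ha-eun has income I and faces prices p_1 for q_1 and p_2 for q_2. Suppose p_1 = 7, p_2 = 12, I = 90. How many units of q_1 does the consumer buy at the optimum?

q_1* = 12.8571

q_1 gives more utility per dollar, so spend all income on q_1: q_1* = I/p_1, q_2* = 0.
Numerically: q_1* = 12.8571, q_2* = 0.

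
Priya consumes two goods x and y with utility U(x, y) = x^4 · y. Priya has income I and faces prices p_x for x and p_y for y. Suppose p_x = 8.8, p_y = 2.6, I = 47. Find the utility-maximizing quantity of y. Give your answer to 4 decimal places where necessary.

MU_x/MU_y = (4·y)/(x); tangency sets this equal to p_x/p_y.
So 4·p_y·y = p_x·x; combined with the budget, a share 0.8 of income goes to x.
Demand: x*(p_x,p_y,I) = 0.8·I/p_x and y* = 0.2·I/p_y.
At p_x=8.8, p_y=2.6, I=47: y* = 0.2·47/2.6 = 3.6154.

y* = 3.6154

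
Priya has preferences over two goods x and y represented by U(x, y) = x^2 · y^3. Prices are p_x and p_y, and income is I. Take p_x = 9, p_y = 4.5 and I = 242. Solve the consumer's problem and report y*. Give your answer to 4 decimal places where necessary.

The MRS is (2/3)·y/x. Set MRS = p_x/p_y.
So 2·p_y·y = 3·p_x·x; combined with the budget, a share 0.4 of income goes to x.
Demand: x*(p_x,p_y,I) = 0.4·I/p_x and y* = 0.6·I/p_y.
At p_x=9, p_y=4.5, I=242: y* = 0.6·242/4.5 = 32.2667.

y* = 32.2667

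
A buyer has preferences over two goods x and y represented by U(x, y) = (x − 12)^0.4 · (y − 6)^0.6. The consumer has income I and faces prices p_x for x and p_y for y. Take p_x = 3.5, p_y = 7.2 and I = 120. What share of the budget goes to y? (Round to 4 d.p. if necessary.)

Substituting into the budget: x* = 12 + 0.4·(I − 12·p_x − 6·p_y)/p_x, and y* = 6 + 0.6·(…)/p_y.
Discretionary income = 120 − 12·3.5 − 6·7.2 = 34.8; x* = 12 + 0.4·34.8/3.5 = 15.9771; y* = 6 + 0.6·34.8/7.2 = 8.9.
Expenditure on y: 7.2·8.9 = 64.08; share = 0.534.

share on y = 0.534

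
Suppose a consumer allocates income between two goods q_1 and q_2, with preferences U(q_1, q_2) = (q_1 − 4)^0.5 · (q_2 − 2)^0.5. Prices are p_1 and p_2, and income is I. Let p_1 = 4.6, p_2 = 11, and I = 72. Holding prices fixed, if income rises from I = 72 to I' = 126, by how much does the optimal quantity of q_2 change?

Δq_2* = 2.4545

Substituting into the budget: q_1* = 4 + 0.5·(I − 4·p_1 − 2·p_2)/p_1, and q_2* = 2 + 0.5·(…)/p_2.
Discretionary income = 72 − 4·4.6 − 2·11 = 31.6; q_2* = 2 + 0.5·31.6/11 = 3.4364.
At I' = 126: q_2* = 5.8909. Change: 5.8909 − 3.4364 = 2.4545.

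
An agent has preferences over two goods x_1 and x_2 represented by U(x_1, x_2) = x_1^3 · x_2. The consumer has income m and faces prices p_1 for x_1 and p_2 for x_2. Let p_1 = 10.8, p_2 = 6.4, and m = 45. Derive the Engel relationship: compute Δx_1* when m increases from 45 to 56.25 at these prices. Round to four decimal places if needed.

MU_x_1/MU_x_2 = (3·x_2)/(x_1); tangency sets this equal to p_1/p_2.
So 3·p_2·x_2 = p_1·x_1; combined with the budget, a share 0.75 of income goes to x_1.
Demand: x_1*(p_1,p_2,m) = 0.75·m/p_1 and x_2* = 0.25·m/p_2.
At p_1=10.8, p_2=6.4, m=45: x_1* = 0.75·45/10.8 = 3.125.
At m' = 56.25: x_1* = 3.9062. Change: 3.9062 − 3.125 = 0.7812.

Δx_1* = 0.7812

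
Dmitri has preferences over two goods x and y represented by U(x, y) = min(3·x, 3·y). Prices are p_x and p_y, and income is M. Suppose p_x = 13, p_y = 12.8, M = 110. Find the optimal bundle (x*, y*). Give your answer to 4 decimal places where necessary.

Leontief preferences: the optimum is at the kink where x/3 = y/3, i.e. y = x.
Budget: p_x·x + p_y·x = M, so (3·p_x + 3·p_y)·x = 3·M.
Demand: x*(p_x,p_y,M) = 3·M/(3·p_x + 3·p_y), y* = 3·M/(3·p_x + 3·p_y).
Here 3·13 + 3·12.8 = 77.4, giving x* = 4.2636 and y* = 4.2636.

x* = 4.2636, y* = 4.2636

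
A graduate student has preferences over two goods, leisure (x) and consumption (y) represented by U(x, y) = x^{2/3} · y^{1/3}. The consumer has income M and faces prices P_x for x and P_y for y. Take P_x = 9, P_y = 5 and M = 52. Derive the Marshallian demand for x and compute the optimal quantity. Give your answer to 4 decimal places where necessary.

The MRS is 2·y/x. Set MRS = P_x/P_y.
So 2/3·P_y·y = 1/3·P_x·x; combined with the budget, a share 2/3 of income goes to x.
Demand: x*(P_x,P_y,M) = 2/3·M/P_x and y* = 1/3·M/P_y.
At P_x=9, P_y=5, M=52: x* = 2/3·52/9 = 3.8519.

x* = 3.8519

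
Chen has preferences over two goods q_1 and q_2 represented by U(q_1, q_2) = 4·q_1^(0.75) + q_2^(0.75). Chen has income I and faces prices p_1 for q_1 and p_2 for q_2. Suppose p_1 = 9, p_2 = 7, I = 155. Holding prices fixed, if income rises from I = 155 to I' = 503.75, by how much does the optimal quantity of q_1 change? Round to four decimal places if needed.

Δq_1* = 38.4309

From the CES first-order condition, 4·(q_2/q_1)^(0.25) = p_1/p_2.
Hence q_2/q_1 = ((1/4)·p_1/p_2)^(1/(0.25)), i.e. raised to the 4 power.
Substitute q_2 = (q_2/q_1)·q_1 into the budget: q_1* = I/(p_1 + p_2·(q_2/q_1)).
Numerically q_2/q_1 = 0.010674, so q_1* = 155/(9 + 7·0.010674) = 17.0804.
At I' = 503.75: q_1* = 55.5114. Change: 55.5114 − 17.0804 = 38.4309.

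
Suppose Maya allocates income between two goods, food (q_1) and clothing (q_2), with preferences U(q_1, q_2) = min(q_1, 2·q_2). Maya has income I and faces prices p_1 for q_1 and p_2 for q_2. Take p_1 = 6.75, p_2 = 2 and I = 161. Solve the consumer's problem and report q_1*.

Here 2·6.75 + 2 = 15.5, giving q_1* = 20.7742.

q_1* = 20.7742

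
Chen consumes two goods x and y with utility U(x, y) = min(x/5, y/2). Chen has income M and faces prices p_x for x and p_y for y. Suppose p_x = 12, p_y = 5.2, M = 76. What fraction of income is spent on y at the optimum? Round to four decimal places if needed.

With perfect complements, no substitution: consume in ratio x:y = 5:2.
Budget: p_x·x + p_y·(2/5)·x = M, so (5·p_x + 2·p_y)·x = 5·M.
Demand: x*(p_x,p_y,M) = 5·M/(5·p_x + 2·p_y), y* = 2·M/(5·p_x + 2·p_y).
Here 5·12 + 2·5.2 = 70.4, giving x* = 5.3977 and y* = 2.1591.
Expenditure on y: 5.2·2.1591 = 11.2273; share = 0.1477.

share on y = 0.1477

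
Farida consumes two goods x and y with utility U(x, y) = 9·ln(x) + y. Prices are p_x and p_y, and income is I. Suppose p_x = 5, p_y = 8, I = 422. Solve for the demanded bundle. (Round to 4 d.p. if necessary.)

Set MRS = p_x/p_y: (9/x)/1 = p_x/p_y.
So x*(p_x,p_y) = 9·p_y/p_x, independent of income; and y* = (I − 9·p_y)/p_y.
At the given prices: x* = 9·8/5 = 14.4, and y* = 43.75.

x* = 14.4, y* = 43.75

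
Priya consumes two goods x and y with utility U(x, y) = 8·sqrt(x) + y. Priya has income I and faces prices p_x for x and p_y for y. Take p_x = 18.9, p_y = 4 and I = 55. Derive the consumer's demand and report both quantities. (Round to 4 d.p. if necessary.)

Utility is quasi-linear in y; the FOC for x is 4/√x = p_x/p_y.
Thus x* = (4·p_y/p_x)² — independent of I — with the rest of income spent on y.
Plugging in: x* = (4·4/18.9)² = 0.7167, y* = 10.3638.

x* = 0.7167, y* = 10.3638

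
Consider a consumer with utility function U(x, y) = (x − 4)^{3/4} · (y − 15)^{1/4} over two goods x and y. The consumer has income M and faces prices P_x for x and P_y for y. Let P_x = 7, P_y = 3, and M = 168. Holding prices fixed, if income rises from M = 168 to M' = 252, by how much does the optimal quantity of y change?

After buying the subsistence bundle (4, 15), a share 0.75 of the remaining income goes to x: x* = 4 + 0.75·(M − 4P_x − 15P_y)/P_x.
Discretionary income = 168 − 4·7 − 15·3 = 95; y* = 15 + 0.25·95/3 = 22.9167.
At M' = 252: y* = 29.9167. Change: 29.9167 − 22.9167 = 7.

Δy* = 7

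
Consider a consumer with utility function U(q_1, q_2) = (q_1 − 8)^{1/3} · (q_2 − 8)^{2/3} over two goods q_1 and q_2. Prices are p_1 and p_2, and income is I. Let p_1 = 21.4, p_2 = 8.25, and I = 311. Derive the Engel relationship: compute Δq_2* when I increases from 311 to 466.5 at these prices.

Δq_2* = 12.5657

Let q_1' = q_1−8, q_2' = q_2−8. MRS = (1/2)·q_2'/q_1' = p_1/p_2.
After buying the subsistence bundle (8, 8), a share 1/3 of the remaining income goes to q_1: q_1* = 8 + 1/3·(I − 8p_1 − 8p_2)/p_1.
Discretionary income = 311 − 8·21.4 − 8·8.25 = 73.8; q_2* = 8 + 2/3·73.8/8.25 = 13.9636.
At I' = 466.5: q_2* = 26.5293. Change: 26.5293 − 13.9636 = 12.5657.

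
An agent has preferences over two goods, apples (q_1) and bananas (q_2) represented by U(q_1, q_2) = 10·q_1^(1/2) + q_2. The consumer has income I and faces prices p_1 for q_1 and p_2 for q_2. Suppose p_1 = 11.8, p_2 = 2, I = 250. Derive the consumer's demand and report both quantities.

MU_q_1 = 5/√q_1, MU_q_2 = 1. Tangency: 5/√q_1 = p_1/p_2.
Thus q_1* = (5·p_2/p_1)² — independent of I — with the rest of income spent on q_2.
Plugging in: q_1* = (5·2/11.8)² = 0.7182, q_2* = 120.7627.

q_1* = 0.7182, q_2* = 120.7627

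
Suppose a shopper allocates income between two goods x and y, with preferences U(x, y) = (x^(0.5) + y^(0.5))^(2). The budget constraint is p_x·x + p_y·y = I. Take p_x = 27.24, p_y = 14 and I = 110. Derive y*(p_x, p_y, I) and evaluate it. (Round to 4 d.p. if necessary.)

From the CES first-order condition, (y/x)^(0.5) = p_x/p_y.
Solve for the ratio: y/x = [p_x/p_y]^(2).
With the ratio pinned down, the budget gives x* = I/(p_x + p_y·(y/x)) and y* = (y/x)·x*.
Numerically y/x = 3.785804, so x* = 110/(27.24 + 14·3.785804) = 1.3709 and y* = 3.785804·1.3709 = 5.1898.

y* = 5.1898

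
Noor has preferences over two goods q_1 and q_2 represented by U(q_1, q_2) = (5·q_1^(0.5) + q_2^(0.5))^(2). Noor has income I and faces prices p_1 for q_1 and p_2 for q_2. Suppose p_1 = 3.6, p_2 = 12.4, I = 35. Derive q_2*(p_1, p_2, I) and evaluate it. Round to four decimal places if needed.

q_2* = 0.0324

MRS = MU_q_1/MU_q_2 = 5·(q_2/q_1)^(0.5). Set equal to p_1/p_2.
Hence q_2/q_1 = ((1/5)·p_1/p_2)^(1/(0.5)), i.e. raised to the 2 power.
With the ratio pinned down, the budget gives q_1* = I/(p_1 + p_2·(q_2/q_1)) and q_2* = (q_2/q_1)·q_1*.
Numerically q_2/q_1 = 0.003371, so q_1* = 35/(3.6 + 12.4·0.003371) = 9.6106 and q_2* = 0.003371·9.6106 = 0.0324.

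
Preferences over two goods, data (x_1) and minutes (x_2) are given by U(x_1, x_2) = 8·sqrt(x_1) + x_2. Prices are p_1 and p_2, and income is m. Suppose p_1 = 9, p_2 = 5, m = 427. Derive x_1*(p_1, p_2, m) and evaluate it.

x_1* = 4.9383

Thus x_1* = (4·p_2/p_1)² — independent of m — with the rest of income spent on x_2.
Plugging in: x_1* = (4·5/9)² = 4.9383.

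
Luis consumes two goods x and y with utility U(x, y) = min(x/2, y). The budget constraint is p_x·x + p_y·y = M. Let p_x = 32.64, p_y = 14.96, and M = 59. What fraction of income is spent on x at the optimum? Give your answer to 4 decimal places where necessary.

With perfect complements, no substitution: consume in ratio x:y = 2:1.
Budget: p_x·x + p_y·(1/2)·x = M, so (2·p_x + p_y)·x = 2·M.
Demand: x*(p_x,p_y,M) = 2·M/(2·p_x + p_y), y* = M/(2·p_x + p_y).
Here 2·32.64 + 14.96 = 80.24, giving x* = 1.4706 and y* = 0.7353.
Expenditure on x: 32.64·1.4706 = 48; share = 0.8136.

share on x = 0.8136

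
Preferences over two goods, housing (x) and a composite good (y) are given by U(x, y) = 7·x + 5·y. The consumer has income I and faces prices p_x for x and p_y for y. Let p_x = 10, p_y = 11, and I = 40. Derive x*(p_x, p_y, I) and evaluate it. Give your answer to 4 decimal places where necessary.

x* = 4

Linear utility — the consumer picks whichever good has higher MU/price: 7/10 = 0.7 vs 5/11 = 0.4545.
x gives more utility per dollar, so spend all income on x: x* = I/p_x, y* = 0.
Numerically: x* = 4, y* = 0.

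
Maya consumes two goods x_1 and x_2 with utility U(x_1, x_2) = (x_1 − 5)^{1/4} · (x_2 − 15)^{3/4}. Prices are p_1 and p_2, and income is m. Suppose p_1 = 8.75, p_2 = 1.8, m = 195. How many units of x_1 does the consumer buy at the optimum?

x_1* = 8.55

MRS = (1/3)·(x_2−15)/(x_1−5). Tangency with p_1/p_2 gives x_2−15 = 3·(p_1/p_2)·(x_1−5).
Substituting into the budget: x_1* = 5 + 0.25·(m − 5·p_1 − 15·p_2)/p_1, and x_2* = 15 + 0.75·(…)/p_2.
Discretionary income = 195 − 5·8.75 − 15·1.8 = 124.25; x_1* = 5 + 0.25·124.25/8.75 = 8.55.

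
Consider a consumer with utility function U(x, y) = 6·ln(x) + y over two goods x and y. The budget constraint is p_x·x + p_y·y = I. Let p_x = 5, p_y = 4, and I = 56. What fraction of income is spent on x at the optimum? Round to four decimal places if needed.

share on x = 0.4286

MU_x = 6/x, MU_y = 1. Tangency: 6/x = p_x/p_y.
So x*(p_x,p_y) = 6·p_y/p_x, independent of income; and y* = (I − 6·p_y)/p_y.
At the given prices: x* = 6·4/5 = 4.8, and y* = 8.
Expenditure on x: 5·4.8 = 24; share = 0.4286.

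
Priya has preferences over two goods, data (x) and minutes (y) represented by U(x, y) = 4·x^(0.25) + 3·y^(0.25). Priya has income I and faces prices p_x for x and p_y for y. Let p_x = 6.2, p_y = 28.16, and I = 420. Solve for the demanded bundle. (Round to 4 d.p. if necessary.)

x* = 47.994, y* = 4.3479

MU_x ∝ 4·x^(-0.75), MU_y ∝ 3·y^(-0.75), so MRS = (4/3)·(y/x)^(0.75) = p_x/p_y.
Solve for the ratio: y/x = [(3/4)·p_x/p_y]^(4/3).
With the ratio pinned down, the budget gives x* = I/(p_x + p_y·(y/x)) and y* = (y/x)·x*.
Numerically y/x = 0.090593, so x* = 420/(6.2 + 28.16·0.090593) = 47.994 and y* = 0.090593·47.994 = 4.3479.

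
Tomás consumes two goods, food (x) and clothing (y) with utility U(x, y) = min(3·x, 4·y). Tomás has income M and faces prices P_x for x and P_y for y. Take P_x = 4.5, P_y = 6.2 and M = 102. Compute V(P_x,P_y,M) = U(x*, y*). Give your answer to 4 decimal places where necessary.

V = 33.4426

Here 4·4.5 + 3·6.2 = 36.6, giving x* = 11.1475 and y* = 8.3607.
Utility at the optimum: U(11.1475, 8.3607) = 33.4426.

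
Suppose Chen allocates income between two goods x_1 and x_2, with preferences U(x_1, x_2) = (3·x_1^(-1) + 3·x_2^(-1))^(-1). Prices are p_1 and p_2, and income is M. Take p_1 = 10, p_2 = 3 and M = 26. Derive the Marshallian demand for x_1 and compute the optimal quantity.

From the CES first-order condition, (x_2/x_1)^(2) = p_1/p_2.
Solve for the ratio: x_2/x_1 = [p_1/p_2]^(0.5).
Substitute x_2 = (x_2/x_1)·x_1 into the budget: x_1* = M/(p_1 + p_2·(x_2/x_1)).
Numerically x_2/x_1 = 1.825742, so x_1* = 26/(10 + 3·1.825742) = 1.6799.

x_1* = 1.6799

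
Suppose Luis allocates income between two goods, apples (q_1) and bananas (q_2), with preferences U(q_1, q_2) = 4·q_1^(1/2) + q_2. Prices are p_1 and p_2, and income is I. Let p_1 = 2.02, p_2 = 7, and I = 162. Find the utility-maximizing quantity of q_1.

q_1* = 48.0345

Set MRS = p_1/p_2: 2·q_1^(−1/2) = p_1/p_2.
Thus q_1* = (2·p_2/p_1)² — independent of I — with the rest of income spent on q_2.
Plugging in: q_1* = (2·7/2.02)² = 48.0345.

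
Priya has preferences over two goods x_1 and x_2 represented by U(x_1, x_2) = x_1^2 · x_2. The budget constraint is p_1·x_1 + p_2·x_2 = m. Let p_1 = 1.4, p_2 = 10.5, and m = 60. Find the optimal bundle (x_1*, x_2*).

MU_x_1/MU_x_2 = (2·x_2)/(x_1); tangency sets this equal to p_1/p_2.
So 2·p_2·x_2 = p_1·x_1; combined with the budget, a share 2/3 of income goes to x_1.
Demand: x_1*(p_1,p_2,m) = 2/3·m/p_1 and x_2* = 1/3·m/p_2.
At p_1=1.4, p_2=10.5, m=60: x_1* = 2/3·60/1.4 = 28.5714, x_2* = 1.9048.

x_1* = 28.5714, x_2* = 1.9048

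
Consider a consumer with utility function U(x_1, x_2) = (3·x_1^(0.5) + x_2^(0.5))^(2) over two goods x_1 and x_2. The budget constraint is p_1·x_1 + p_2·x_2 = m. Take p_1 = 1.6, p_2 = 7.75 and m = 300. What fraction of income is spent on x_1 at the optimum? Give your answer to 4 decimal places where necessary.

share on x_1 = 0.9776

From the CES first-order condition, 3·(x_2/x_1)^(0.5) = p_1/p_2.
Hence x_2/x_1 = ((1/3)·p_1/p_2)^(1/(0.5)), i.e. raised to the 2 power.
With the ratio pinned down, the budget gives x_1* = m/(p_1 + p_2·(x_2/x_1)) and x_2* = (x_2/x_1)·x_1*.
Numerically x_2/x_1 = 0.004736, so x_1* = 300/(1.6 + 7.75·0.004736) = 183.2954 and x_2* = 0.004736·183.2954 = 0.8681.
Expenditure on x_1: 1.6·183.2954 = 293.2726; share = 0.9776.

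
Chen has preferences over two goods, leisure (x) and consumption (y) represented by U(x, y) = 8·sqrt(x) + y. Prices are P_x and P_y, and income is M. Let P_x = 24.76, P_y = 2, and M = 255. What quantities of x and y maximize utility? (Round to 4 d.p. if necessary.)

x* = 0.1044, y* = 126.2076

Set MRS = P_x/P_y: 4·x^(−1/2) = P_x/P_y.
Thus x* = (4·P_y/P_x)² — independent of M — with the rest of income spent on y.
Plugging in: x* = (4·2/24.76)² = 0.1044, y* = 126.2076.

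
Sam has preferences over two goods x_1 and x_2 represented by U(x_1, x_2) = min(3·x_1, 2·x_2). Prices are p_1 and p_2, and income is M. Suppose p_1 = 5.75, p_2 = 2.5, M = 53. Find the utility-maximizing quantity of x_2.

x_2* = 8.3684

Leontief preferences: the optimum is at the kink where x_1/2 = x_2/3, i.e. x_2 = (3/2)·x_1.
Budget: p_1·x_1 + p_2·(3/2)·x_1 = M, so (2·p_1 + 3·p_2)·x_1 = 2·M.
Demand: x_1*(p_1,p_2,M) = 2·M/(2·p_1 + 3·p_2), x_2* = 3·M/(2·p_1 + 3·p_2).
Here 2·5.75 + 3·2.5 = 19, giving x_2* = 8.3684.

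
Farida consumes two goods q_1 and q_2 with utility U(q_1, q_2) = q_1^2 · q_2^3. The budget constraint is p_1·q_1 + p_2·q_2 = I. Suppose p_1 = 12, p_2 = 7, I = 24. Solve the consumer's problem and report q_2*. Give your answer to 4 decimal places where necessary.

Tangency: MRS = (2/3)·q_2/q_1 = p_1/p_2.
Rearranging, p_2·q_2 = (3/2)·p_1·q_1. Substituting into the budget gives p_1·q_1·(1 + (3/2)) = I.
Demand: q_1*(p_1,p_2,I) = 0.4·I/p_1 and q_2* = 0.6·I/p_2.
At p_1=12, p_2=7, I=24: q_2* = 0.6·24/7 = 2.0571.

q_2* = 2.0571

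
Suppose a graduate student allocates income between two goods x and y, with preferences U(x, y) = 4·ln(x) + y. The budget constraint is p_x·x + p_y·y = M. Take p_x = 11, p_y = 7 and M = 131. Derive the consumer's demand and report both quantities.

MU_x = 4/x, MU_y = 1. Tangency: 4/x = p_x/p_y.
So x*(p_x,p_y) = 4·p_y/p_x, independent of income; and y* = (M − 4·p_y)/p_y.
At the given prices: x* = 4·7/11 = 2.5455, and y* = 14.7143.

x* = 2.5455, y* = 14.7143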